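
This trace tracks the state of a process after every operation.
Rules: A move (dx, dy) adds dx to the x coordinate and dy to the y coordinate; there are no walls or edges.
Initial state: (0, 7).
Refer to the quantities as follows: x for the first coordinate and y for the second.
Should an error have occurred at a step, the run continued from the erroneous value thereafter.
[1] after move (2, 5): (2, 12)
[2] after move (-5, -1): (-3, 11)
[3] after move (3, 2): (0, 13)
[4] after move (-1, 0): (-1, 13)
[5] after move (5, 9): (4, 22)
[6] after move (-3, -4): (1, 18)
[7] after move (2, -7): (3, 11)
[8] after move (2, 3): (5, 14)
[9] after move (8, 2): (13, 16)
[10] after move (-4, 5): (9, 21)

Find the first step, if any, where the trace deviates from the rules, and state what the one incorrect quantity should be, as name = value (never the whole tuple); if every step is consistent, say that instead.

1. x = 0 + (2) = 2, y = 7 + (5) = 12 (same as recorded)
2. x = 2 + (-5) = -3, y = 12 + (-1) = 11 (no discrepancy)
3. x = -3 + (3) = 0, y = 11 + (2) = 13 (no discrepancy)
4. x = 0 + (-1) = -1, y = 13 + (0) = 13 (agrees with the trace)
5. x = -1 + (5) = 4, y = 13 + (9) = 22 (in agreement)
6. x = 4 + (-3) = 1, y = 22 + (-4) = 18 (matches)
7. x = 1 + (2) = 3, y = 18 + (-7) = 11 (confirmed correct)
8. x = 3 + (2) = 5, y = 11 + (3) = 14 (verified)
9. x = 5 + (8) = 13, y = 14 + (2) = 16 (checks out)
10. x = 13 + (-4) = 9, y = 16 + (5) = 21 (matches)
Every step is consistent.

no error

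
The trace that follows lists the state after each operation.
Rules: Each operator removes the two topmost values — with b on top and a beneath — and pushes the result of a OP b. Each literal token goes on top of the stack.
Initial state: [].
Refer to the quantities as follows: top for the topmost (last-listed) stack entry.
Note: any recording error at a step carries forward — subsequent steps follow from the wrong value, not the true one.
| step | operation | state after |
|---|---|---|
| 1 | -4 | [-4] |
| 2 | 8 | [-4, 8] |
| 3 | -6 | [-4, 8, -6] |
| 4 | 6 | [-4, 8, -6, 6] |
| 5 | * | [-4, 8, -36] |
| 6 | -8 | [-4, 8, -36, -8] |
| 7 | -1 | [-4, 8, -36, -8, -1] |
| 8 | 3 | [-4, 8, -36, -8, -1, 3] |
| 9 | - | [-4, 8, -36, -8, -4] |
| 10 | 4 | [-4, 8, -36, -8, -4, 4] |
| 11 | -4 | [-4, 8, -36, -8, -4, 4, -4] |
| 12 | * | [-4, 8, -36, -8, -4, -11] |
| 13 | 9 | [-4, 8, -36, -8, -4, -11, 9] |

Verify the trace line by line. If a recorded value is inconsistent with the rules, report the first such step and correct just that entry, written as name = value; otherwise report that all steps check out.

step 1: push -4: top = -4 -> same as recorded
step 2: push 8: top = 8 -> exactly as logged
step 3: push -6: top = -6 -> no discrepancy
step 4: push 6: top = 6 -> same as recorded
step 5: -6 * 6 = -36 -> no discrepancy
step 6: push -8: top = -8 -> same as recorded
step 7: push -1: top = -1 -> verified
step 8: push 3: top = 3 -> confirmed correct
step 9: -1 - 3 = -4 -> exactly as logged
step 10: push 4: top = 4 -> exactly as logged
step 11: push -4: top = -4 -> matches
step 12: 4 * -4 = -16 -> the entry is off here
The audit stops at step 12: the recorded entry is wrong and should be top = -16.

step 12, top = -16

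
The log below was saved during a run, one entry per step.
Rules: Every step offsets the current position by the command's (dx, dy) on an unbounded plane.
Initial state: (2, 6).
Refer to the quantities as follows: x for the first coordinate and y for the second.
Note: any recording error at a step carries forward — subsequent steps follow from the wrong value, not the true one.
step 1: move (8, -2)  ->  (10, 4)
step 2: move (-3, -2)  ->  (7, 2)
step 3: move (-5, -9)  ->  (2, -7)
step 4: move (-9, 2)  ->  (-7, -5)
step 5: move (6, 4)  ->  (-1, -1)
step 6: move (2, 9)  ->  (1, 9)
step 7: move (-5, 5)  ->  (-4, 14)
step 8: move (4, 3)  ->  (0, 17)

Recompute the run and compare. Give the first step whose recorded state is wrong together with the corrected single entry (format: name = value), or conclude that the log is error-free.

step 6, y = 8

1. x = 2 + (8) = 10, y = 6 + (-2) = 4 (in agreement)
2. x = 10 + (-3) = 7, y = 4 + (-2) = 2 (in agreement)
3. x = 7 + (-5) = 2, y = 2 + (-9) = -7 (checks out)
4. x = 2 + (-9) = -7, y = -7 + (2) = -5 (checks out)
5. x = -7 + (6) = -1, y = -5 + (4) = -1 (exactly as logged)
6. x = -1 + (2) = 1, y = -1 + (9) = 8 (the recorded entry deviates here)
Conclusion: step 6 carries the first error; the entry should be y = 8.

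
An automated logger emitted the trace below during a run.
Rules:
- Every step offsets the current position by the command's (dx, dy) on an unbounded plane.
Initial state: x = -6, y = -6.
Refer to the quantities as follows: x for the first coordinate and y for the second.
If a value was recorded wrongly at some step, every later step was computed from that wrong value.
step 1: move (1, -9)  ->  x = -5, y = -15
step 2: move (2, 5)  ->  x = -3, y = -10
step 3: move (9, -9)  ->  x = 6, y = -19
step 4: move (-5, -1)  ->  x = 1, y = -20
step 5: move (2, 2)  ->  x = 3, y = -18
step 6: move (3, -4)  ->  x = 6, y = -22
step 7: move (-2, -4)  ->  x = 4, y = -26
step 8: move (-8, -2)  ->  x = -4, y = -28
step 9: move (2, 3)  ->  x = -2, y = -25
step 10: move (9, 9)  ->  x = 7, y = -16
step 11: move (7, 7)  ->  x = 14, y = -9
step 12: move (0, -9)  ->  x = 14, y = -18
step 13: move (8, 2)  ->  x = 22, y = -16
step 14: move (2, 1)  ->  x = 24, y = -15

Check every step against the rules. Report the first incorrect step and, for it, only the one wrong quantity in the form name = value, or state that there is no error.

no error

Recomputing the run from the initial state:
step 1: x = -5, y = -15
step 2: x = -3, y = -10
step 3: x = 6, y = -19
step 4: x = 1, y = -20
step 5: x = 3, y = -18
step 6: x = 6, y = -22
step 7: x = 4, y = -26
step 8: x = -4, y = -28
step 9: x = -2, y = -25
step 10: x = 7, y = -16
step 11: x = 14, y = -9
step 12: x = 14, y = -18
step 13: x = 22, y = -16
step 14: x = 24, y = -15
This matches the trace at every step.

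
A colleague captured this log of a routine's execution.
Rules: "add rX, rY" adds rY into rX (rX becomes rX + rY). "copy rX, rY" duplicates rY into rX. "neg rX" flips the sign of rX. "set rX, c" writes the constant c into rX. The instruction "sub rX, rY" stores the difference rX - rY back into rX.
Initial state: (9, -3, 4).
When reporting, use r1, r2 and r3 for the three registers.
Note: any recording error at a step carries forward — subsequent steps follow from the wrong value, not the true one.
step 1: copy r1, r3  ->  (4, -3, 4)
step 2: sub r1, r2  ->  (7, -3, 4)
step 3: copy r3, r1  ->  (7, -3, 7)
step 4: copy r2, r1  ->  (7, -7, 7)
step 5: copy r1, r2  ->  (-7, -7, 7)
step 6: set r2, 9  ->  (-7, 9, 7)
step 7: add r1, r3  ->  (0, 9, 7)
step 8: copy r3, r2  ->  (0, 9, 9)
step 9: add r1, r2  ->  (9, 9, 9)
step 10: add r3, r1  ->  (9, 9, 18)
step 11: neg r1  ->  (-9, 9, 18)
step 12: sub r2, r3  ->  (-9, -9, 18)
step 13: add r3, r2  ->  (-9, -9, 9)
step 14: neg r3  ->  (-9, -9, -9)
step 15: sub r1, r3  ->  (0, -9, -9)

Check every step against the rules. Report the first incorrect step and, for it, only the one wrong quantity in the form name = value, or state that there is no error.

Recomputing the run from the initial state:
step 1: r1 = 4, r2 = -3, r3 = 4
step 2: r1 = 7, r2 = -3, r3 = 4
step 3: r1 = 7, r2 = -3, r3 = 7
step 4: r1 = 7, r2 = 7, r3 = 7
step 5: r1 = 7, r2 = 7, r3 = 7
step 6: r1 = 7, r2 = 9, r3 = 7
step 7: r1 = 14, r2 = 9, r3 = 7
step 8: r1 = 14, r2 = 9, r3 = 9
step 9: r1 = 23, r2 = 9, r3 = 9
step 10: r1 = 23, r2 = 9, r3 = 32
step 11: r1 = -23, r2 = 9, r3 = 32
step 12: r1 = -23, r2 = -23, r3 = 32
step 13: r1 = -23, r2 = -23, r3 = 9
step 14: r1 = -23, r2 = -23, r3 = -9
step 15: r1 = -14, r2 = -23, r3 = -9
The first disagreement with the log is at step 4, where the value should be r2 = 7.

step 4, r2 = 7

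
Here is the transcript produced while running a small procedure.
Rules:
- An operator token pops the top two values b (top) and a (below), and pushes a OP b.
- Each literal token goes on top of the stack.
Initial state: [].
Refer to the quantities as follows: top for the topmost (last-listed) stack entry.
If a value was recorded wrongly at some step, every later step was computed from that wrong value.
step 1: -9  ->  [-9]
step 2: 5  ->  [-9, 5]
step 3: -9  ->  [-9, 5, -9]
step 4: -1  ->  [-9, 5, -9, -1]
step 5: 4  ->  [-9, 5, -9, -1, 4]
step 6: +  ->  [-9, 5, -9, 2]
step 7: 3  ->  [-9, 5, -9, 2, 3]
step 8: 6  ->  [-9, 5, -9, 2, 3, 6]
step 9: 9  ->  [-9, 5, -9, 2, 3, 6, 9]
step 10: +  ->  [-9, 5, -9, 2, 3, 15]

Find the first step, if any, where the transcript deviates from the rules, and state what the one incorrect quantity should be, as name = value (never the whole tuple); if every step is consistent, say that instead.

step 1: push -9: top = -9 -> agrees with the transcript
step 2: push 5: top = 5 -> in agreement
step 3: push -9: top = -9 -> no discrepancy
step 4: push -1: top = -1 -> confirmed correct
step 5: push 4: top = 4 -> in agreement
step 6: -1 + 4 = 3 -> the transcript disagrees here
That makes step 6 the first incorrect line — top = 3 is what it should show.

step 6, top = 3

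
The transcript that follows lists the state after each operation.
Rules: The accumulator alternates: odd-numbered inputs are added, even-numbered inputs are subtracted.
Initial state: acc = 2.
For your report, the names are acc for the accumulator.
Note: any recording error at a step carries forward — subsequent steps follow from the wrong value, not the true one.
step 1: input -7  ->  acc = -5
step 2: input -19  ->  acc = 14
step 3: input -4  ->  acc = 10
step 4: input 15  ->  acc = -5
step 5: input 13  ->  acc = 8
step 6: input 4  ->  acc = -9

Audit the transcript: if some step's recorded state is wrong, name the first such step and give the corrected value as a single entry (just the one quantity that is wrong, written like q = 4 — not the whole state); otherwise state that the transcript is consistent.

step 6, acc = 4

Step 1: acc = 2 + -7 = -5 — matches.
Step 2: acc = -5 - -19 = 14 — checks out.
Step 3: acc = 14 + -4 = 10 — consistent with the transcript.
Step 4: acc = 10 - 15 = -5 — confirmed correct.
Step 5: acc = -5 + 13 = 8 — checks out.
Step 6: acc = 8 - 4 = 4 — the transcript disagrees here.
The audit stops at step 6: the recorded entry is wrong and should be acc = 4.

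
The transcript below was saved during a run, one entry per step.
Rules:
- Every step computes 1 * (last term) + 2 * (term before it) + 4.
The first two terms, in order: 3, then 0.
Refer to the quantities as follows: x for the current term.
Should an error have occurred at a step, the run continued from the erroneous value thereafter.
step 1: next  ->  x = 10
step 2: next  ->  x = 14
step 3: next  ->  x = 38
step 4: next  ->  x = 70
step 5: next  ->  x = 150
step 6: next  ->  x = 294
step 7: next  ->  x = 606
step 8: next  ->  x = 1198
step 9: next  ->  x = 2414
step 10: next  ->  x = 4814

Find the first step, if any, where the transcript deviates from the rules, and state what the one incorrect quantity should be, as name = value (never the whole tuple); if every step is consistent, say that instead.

step 7, x = 598

Step 1: x = 1*(0) + (2)*(3) + (4) = 10 — checks out.
Step 2: x = 1*(10) + (2)*(0) + (4) = 14 — checks out.
Step 3: x = 1*(14) + (2)*(10) + (4) = 38 — in agreement.
Step 4: x = 1*(38) + (2)*(14) + (4) = 70 — exactly as logged.
Step 5: x = 1*(70) + (2)*(38) + (4) = 150 — confirmed correct.
Step 6: x = 1*(150) + (2)*(70) + (4) = 294 — same as recorded.
Step 7: x = 1*(294) + (2)*(150) + (4) = 598 — not what was recorded.
So the first discrepancy is step 7, where the right value is x = 598.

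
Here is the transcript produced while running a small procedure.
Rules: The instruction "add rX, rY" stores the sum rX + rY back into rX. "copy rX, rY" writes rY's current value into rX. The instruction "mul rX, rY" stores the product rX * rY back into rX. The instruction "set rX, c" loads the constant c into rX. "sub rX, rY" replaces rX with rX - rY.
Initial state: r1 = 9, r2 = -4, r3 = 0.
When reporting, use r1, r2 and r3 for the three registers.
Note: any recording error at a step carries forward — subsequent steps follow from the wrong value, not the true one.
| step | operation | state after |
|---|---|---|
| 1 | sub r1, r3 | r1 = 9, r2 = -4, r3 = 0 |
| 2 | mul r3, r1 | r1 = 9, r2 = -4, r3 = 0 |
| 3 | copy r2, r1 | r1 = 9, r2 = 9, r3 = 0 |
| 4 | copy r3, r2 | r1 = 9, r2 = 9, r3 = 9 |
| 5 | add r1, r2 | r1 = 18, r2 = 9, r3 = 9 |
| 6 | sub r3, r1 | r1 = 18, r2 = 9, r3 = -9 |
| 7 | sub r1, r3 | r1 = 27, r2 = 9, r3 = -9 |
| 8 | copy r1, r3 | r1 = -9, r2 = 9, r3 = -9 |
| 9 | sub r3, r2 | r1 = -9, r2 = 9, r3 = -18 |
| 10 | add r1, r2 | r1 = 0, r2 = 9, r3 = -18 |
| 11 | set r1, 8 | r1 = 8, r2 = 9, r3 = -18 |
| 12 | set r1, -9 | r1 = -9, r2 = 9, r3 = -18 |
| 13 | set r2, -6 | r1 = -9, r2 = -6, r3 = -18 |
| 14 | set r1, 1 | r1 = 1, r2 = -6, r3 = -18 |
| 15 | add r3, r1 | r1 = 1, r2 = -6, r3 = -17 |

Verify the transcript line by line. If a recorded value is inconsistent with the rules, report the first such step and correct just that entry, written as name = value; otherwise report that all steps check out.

1. r1 = 9 - 0 = 9 (in agreement)
2. r3 = 0 * 9 = 0 (confirmed correct)
3. r2 = 9 (checks out)
4. r3 = 9 (no discrepancy)
5. r1 = 9 + 9 = 18 (checks out)
6. r3 = 9 - 18 = -9 (verified)
7. r1 = 18 - -9 = 27 (in agreement)
8. r1 = -9 (no discrepancy)
9. r3 = -9 - 9 = -18 (checks out)
10. r1 = -9 + 9 = 0 (matches)
11. r1 = 8 (in agreement)
12. r1 = -9 (agrees with the transcript)
13. r2 = -6 (no discrepancy)
14. r1 = 1 (matches)
15. r3 = -18 + 1 = -17 (exactly as logged)
The whole run recomputes cleanly — no discrepancies.

no error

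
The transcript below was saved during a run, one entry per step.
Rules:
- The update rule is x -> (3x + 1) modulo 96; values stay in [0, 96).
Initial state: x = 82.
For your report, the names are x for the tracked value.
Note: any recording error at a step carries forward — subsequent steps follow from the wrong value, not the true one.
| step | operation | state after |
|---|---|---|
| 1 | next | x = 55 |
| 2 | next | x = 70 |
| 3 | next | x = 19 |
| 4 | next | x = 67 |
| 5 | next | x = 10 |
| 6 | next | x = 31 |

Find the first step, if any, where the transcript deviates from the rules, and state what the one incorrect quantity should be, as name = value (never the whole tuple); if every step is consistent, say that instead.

Recomputing the run from the initial state:
step 1: x = 55
step 2: x = 70
step 3: x = 19
step 4: x = 58
step 5: x = 79
step 6: x = 46
The first disagreement with the transcript is at step 4, where the value should be x = 58.

step 4, x = 58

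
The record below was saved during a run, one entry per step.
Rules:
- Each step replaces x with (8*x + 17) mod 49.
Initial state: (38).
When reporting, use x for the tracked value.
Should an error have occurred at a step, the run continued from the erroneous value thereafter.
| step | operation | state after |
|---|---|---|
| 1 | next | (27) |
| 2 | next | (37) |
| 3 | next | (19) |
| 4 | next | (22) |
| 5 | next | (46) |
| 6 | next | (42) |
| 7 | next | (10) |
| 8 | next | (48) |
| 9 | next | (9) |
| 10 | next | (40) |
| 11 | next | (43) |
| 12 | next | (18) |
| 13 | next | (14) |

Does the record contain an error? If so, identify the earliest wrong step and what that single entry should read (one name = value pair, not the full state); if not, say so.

no error

step 1: x = (8*38 + 17) mod 49 = 27 -> same as recorded
step 2: x = (8*27 + 17) mod 49 = 37 -> verified
step 3: x = (8*37 + 17) mod 49 = 19 -> same as recorded
step 4: x = (8*19 + 17) mod 49 = 22 -> no discrepancy
step 5: x = (8*22 + 17) mod 49 = 46 -> checks out
step 6: x = (8*46 + 17) mod 49 = 42 -> no discrepancy
step 7: x = (8*42 + 17) mod 49 = 10 -> same as recorded
step 8: x = (8*10 + 17) mod 49 = 48 -> verified
step 9: x = (8*48 + 17) mod 49 = 9 -> confirmed correct
step 10: x = (8*9 + 17) mod 49 = 40 -> no discrepancy
step 11: x = (8*40 + 17) mod 49 = 43 -> in agreement
step 12: x = (8*43 + 17) mod 49 = 18 -> verified
step 13: x = (8*18 + 17) mod 49 = 14 -> agrees with the record
Each recorded entry agrees with the recomputation.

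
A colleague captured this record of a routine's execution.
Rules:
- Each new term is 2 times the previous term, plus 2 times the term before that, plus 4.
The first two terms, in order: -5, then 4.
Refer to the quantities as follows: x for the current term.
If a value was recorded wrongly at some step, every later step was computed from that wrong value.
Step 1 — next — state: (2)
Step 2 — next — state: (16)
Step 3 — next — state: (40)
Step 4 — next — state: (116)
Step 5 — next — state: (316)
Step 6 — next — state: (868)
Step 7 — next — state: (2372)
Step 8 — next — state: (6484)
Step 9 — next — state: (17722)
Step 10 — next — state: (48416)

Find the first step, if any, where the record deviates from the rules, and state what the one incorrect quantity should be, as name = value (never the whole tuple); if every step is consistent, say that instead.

Recomputing the run from the initial state:
step 1: x = 2
step 2: x = 16
step 3: x = 40
step 4: x = 116
step 5: x = 316
step 6: x = 868
step 7: x = 2372
step 8: x = 6484
step 9: x = 17716
step 10: x = 48404
The first disagreement with the record is at step 9, where the value should be x = 17716.

step 9, x = 17716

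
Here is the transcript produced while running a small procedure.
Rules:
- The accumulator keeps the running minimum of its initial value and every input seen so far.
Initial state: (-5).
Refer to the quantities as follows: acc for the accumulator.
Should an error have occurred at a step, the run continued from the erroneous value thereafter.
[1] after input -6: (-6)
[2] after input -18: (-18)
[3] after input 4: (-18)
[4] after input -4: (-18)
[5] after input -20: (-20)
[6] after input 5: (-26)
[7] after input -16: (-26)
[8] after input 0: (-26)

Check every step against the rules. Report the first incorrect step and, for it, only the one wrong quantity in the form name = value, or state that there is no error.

step 1: acc = min(-5, -6) = -6 -> no discrepancy
step 2: acc = min(-6, -18) = -18 -> agrees with the transcript
step 3: acc = min(-18, 4) = -18 -> matches
step 4: acc = min(-18, -4) = -18 -> agrees with the transcript
step 5: acc = min(-18, -20) = -20 -> exactly as logged
step 6: acc = min(-20, 5) = -20 -> this is not what the transcript shows
First deviation found at step 6; the corrected entry is acc = -20.

step 6, acc = -20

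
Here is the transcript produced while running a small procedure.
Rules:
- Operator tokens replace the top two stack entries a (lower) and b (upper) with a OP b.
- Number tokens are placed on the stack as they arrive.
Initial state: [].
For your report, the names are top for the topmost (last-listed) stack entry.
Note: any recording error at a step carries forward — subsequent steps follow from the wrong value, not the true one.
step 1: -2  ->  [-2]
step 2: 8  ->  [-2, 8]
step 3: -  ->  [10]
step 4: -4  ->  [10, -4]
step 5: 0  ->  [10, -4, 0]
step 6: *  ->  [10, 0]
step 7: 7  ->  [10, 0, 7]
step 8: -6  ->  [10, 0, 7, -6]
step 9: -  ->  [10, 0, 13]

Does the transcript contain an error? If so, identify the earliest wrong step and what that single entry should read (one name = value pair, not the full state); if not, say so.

step 3, top = -10

Step 1: push -2: top = -2 — same as recorded.
Step 2: push 8: top = 8 — in agreement.
Step 3: -2 - 8 = -10 — a discrepancy with the transcript.
The earliest wrong entry is at step 3: it should read top = -10.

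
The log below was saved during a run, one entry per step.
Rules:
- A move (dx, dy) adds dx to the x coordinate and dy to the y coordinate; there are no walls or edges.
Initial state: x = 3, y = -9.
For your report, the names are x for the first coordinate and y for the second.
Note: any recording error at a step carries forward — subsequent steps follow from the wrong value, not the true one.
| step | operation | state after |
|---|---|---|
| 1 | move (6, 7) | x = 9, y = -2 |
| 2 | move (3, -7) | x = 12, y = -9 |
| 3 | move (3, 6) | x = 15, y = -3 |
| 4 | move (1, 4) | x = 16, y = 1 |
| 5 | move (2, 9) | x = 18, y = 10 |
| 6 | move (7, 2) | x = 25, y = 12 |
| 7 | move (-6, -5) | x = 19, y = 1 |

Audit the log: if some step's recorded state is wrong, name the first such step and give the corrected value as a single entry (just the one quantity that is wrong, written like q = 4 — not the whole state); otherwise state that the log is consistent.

Recomputing the run from the initial state:
step 1: x = 9, y = -2
step 2: x = 12, y = -9
step 3: x = 15, y = -3
step 4: x = 16, y = 1
step 5: x = 18, y = 10
step 6: x = 25, y = 12
step 7: x = 19, y = 7
The first disagreement with the log is at step 7, where the value should be y = 7.

step 7, y = 7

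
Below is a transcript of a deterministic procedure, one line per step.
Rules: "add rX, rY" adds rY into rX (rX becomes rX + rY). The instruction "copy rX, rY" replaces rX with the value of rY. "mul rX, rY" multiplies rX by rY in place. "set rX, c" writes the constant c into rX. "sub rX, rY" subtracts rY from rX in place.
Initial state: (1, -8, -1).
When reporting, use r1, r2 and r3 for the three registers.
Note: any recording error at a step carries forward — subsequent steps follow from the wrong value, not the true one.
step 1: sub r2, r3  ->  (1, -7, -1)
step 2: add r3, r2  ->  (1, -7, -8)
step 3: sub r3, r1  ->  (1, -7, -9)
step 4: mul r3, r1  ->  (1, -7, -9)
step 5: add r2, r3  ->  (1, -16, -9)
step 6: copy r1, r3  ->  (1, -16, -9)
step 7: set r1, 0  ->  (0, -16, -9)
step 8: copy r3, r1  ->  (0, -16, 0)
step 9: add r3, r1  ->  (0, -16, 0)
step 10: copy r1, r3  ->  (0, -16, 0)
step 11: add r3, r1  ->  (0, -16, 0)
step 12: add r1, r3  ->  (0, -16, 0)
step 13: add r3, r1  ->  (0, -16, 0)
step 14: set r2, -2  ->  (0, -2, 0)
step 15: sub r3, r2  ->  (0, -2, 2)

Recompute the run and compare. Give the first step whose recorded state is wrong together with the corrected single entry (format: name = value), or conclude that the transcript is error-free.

step 6, r1 = -9

1. r2 = -8 - -1 = -7 (agrees with the transcript)
2. r3 = -1 + -7 = -8 (agrees with the transcript)
3. r3 = -8 - 1 = -9 (consistent with the transcript)
4. r3 = -9 * 1 = -9 (confirmed correct)
5. r2 = -7 + -9 = -16 (no discrepancy)
6. r1 = -9 (the transcript has a different value)
That makes step 6 the first incorrect line — r1 = -9 is what it should show.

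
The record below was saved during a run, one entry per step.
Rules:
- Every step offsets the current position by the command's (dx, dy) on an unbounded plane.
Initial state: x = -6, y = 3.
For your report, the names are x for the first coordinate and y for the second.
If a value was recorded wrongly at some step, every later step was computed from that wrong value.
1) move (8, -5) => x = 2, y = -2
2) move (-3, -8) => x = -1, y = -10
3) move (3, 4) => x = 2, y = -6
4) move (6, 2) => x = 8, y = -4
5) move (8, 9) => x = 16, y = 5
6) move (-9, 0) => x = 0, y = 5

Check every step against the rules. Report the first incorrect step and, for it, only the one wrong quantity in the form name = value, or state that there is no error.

Recomputing the run from the initial state:
step 1: x = 2, y = -2
step 2: x = -1, y = -10
step 3: x = 2, y = -6
step 4: x = 8, y = -4
step 5: x = 16, y = 5
step 6: x = 7, y = 5
The first disagreement with the record is at step 6, where the value should be x = 7.

step 6, x = 7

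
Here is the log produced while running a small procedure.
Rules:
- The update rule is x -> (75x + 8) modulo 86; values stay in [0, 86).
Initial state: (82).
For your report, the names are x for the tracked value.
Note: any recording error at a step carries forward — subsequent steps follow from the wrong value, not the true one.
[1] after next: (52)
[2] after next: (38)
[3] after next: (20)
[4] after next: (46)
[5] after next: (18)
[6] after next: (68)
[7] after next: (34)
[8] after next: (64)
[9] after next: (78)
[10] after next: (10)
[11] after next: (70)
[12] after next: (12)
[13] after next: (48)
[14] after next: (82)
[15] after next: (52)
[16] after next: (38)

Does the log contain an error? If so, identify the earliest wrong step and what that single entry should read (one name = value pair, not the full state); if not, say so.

step 1: x = (75*82 + 8) mod 86 = 52 -> verified
step 2: x = (75*52 + 8) mod 86 = 38 -> confirmed correct
step 3: x = (75*38 + 8) mod 86 = 20 -> agrees with the log
step 4: x = (75*20 + 8) mod 86 = 46 -> no discrepancy
step 5: x = (75*46 + 8) mod 86 = 18 -> verified
step 6: x = (75*18 + 8) mod 86 = 68 -> in agreement
step 7: x = (75*68 + 8) mod 86 = 34 -> agrees with the log
step 8: x = (75*34 + 8) mod 86 = 64 -> consistent with the log
step 9: x = (75*64 + 8) mod 86 = 78 -> same as recorded
step 10: x = (75*78 + 8) mod 86 = 10 -> agrees with the log
step 11: x = (75*10 + 8) mod 86 = 70 -> confirmed correct
step 12: x = (75*70 + 8) mod 86 = 12 -> consistent with the log
step 13: x = (75*12 + 8) mod 86 = 48 -> agrees with the log
step 14: x = (75*48 + 8) mod 86 = 82 -> checks out
step 15: x = (75*82 + 8) mod 86 = 52 -> consistent with the log
step 16: x = (75*52 + 8) mod 86 = 38 -> checks out
The recomputation confirms every line.

no error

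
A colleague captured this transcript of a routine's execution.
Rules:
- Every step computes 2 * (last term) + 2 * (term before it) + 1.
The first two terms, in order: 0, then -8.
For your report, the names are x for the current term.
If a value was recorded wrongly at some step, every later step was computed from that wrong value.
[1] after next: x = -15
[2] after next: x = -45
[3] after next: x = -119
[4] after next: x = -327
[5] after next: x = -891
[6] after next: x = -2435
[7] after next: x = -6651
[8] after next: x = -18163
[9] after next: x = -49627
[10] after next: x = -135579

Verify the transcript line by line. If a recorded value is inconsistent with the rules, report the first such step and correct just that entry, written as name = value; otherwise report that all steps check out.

step 8, x = -18171

1. x = 2*(-8) + (2)*(0) + (1) = -15 (matches)
2. x = 2*(-15) + (2)*(-8) + (1) = -45 (exactly as logged)
3. x = 2*(-45) + (2)*(-15) + (1) = -119 (matches)
4. x = 2*(-119) + (2)*(-45) + (1) = -327 (checks out)
5. x = 2*(-327) + (2)*(-119) + (1) = -891 (same as recorded)
6. x = 2*(-891) + (2)*(-327) + (1) = -2435 (in agreement)
7. x = 2*(-2435) + (2)*(-891) + (1) = -6651 (verified)
8. x = 2*(-6651) + (2)*(-2435) + (1) = -18171 (a discrepancy with the transcript)
Conclusion: step 8 carries the first error; the entry should be x = -18171.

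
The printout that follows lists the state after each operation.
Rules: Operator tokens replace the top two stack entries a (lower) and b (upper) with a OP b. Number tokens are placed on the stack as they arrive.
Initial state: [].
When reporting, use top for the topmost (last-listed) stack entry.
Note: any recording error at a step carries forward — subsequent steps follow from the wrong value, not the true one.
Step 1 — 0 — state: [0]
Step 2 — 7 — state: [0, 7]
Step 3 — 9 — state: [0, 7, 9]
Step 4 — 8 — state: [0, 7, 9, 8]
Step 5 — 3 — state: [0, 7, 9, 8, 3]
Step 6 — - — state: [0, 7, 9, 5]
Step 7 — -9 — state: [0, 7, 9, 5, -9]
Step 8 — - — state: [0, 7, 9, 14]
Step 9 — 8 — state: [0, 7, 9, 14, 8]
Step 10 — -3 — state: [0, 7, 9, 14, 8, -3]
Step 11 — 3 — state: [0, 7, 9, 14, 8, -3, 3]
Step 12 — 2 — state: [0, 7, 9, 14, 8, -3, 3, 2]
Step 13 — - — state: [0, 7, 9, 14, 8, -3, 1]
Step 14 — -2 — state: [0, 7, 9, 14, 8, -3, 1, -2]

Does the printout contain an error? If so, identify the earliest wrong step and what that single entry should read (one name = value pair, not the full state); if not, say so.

step 1: push 0: top = 0 -> in agreement
step 2: push 7: top = 7 -> matches
step 3: push 9: top = 9 -> matches
step 4: push 8: top = 8 -> verified
step 5: push 3: top = 3 -> in agreement
step 6: 8 - 3 = 5 -> matches
step 7: push -9: top = -9 -> confirmed correct
step 8: 5 - -9 = 14 -> same as recorded
step 9: push 8: top = 8 -> no discrepancy
step 10: push -3: top = -3 -> confirmed correct
step 11: push 3: top = 3 -> no discrepancy
step 12: push 2: top = 2 -> exactly as logged
step 13: 3 - 2 = 1 -> verified
step 14: push -2: top = -2 -> matches
The whole run recomputes cleanly — no discrepancies.

no error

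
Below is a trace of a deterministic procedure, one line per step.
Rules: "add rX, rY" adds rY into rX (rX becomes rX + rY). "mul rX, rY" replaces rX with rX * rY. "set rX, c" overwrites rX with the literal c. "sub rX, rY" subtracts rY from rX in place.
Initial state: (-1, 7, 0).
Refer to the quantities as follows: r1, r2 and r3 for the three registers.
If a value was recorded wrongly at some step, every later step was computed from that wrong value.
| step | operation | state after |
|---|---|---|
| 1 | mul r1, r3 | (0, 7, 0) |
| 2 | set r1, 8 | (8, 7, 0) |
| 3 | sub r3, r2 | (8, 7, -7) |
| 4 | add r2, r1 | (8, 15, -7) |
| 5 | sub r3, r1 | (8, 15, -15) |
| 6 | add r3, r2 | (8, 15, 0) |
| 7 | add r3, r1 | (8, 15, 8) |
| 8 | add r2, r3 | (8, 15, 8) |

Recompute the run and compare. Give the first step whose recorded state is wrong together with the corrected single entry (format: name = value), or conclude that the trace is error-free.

1. r1 = -1 * 0 = 0 (matches)
2. r1 = 8 (consistent with the trace)
3. r3 = 0 - 7 = -7 (same as recorded)
4. r2 = 7 + 8 = 15 (checks out)
5. r3 = -7 - 8 = -15 (same as recorded)
6. r3 = -15 + 15 = 0 (in agreement)
7. r3 = 0 + 8 = 8 (in agreement)
8. r2 = 15 + 8 = 23 (the recorded entry deviates here)
Step 8 is the first one off; corrected, r2 = 23.

step 8, r2 = 23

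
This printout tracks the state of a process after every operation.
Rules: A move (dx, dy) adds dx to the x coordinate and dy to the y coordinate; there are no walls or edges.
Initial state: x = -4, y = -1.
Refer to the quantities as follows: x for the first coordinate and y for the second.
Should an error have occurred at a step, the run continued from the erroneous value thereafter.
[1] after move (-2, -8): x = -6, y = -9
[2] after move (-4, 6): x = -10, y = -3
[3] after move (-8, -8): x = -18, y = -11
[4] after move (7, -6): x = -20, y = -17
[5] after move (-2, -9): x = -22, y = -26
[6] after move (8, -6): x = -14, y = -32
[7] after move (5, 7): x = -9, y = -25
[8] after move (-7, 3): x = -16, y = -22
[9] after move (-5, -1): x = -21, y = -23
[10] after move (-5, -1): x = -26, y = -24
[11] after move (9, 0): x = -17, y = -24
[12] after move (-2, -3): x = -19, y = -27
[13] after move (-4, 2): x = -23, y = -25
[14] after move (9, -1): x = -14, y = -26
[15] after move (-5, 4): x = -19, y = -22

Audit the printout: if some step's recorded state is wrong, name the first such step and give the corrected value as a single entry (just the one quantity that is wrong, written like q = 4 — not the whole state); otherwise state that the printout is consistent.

step 4, x = -11

Recomputing the run from the initial state:
step 1: x = -6, y = -9
step 2: x = -10, y = -3
step 3: x = -18, y = -11
step 4: x = -11, y = -17
step 5: x = -13, y = -26
step 6: x = -5, y = -32
step 7: x = 0, y = -25
step 8: x = -7, y = -22
step 9: x = -12, y = -23
step 10: x = -17, y = -24
step 11: x = -8, y = -24
step 12: x = -10, y = -27
step 13: x = -14, y = -25
step 14: x = -5, y = -26
step 15: x = -10, y = -22
The first disagreement with the printout is at step 4, where the value should be x = -11.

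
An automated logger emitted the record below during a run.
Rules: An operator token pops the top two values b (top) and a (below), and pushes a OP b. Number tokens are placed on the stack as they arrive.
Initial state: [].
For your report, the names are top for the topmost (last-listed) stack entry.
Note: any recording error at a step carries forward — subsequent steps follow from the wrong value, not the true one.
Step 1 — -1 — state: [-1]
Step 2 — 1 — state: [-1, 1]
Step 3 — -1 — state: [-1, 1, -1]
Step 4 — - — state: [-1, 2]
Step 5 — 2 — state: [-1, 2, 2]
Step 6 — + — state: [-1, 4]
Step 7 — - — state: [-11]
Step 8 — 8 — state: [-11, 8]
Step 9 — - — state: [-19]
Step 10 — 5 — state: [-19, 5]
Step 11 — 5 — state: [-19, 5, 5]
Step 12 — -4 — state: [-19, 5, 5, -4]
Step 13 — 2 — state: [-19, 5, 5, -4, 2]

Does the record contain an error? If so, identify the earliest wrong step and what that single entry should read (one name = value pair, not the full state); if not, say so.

step 7, top = -5

1. push -1: top = -1 (consistent with the record)
2. push 1: top = 1 (consistent with the record)
3. push -1: top = -1 (confirmed correct)
4. 1 - -1 = 2 (same as recorded)
5. push 2: top = 2 (verified)
6. 2 + 2 = 4 (consistent with the record)
7. -1 - 4 = -5 (a discrepancy with the record)
The earliest wrong entry is at step 7: it should read top = -5.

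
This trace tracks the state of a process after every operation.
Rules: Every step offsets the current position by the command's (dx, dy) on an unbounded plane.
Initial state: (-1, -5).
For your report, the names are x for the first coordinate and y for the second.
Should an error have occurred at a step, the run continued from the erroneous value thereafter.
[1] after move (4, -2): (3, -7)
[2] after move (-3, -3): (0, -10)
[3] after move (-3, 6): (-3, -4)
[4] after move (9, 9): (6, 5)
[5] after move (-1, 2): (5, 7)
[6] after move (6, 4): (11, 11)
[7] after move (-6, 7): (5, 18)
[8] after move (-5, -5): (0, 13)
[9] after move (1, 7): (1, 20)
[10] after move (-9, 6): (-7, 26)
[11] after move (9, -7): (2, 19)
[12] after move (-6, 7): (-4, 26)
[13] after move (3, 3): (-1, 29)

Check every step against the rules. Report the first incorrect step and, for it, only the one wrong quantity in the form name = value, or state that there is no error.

step 10, x = -8

Recomputing the run from the initial state:
step 1: x = 3, y = -7
step 2: x = 0, y = -10
step 3: x = -3, y = -4
step 4: x = 6, y = 5
step 5: x = 5, y = 7
step 6: x = 11, y = 11
step 7: x = 5, y = 18
step 8: x = 0, y = 13
step 9: x = 1, y = 20
step 10: x = -8, y = 26
step 11: x = 1, y = 19
step 12: x = -5, y = 26
step 13: x = -2, y = 29
The first disagreement with the trace is at step 10, where the value should be x = -8.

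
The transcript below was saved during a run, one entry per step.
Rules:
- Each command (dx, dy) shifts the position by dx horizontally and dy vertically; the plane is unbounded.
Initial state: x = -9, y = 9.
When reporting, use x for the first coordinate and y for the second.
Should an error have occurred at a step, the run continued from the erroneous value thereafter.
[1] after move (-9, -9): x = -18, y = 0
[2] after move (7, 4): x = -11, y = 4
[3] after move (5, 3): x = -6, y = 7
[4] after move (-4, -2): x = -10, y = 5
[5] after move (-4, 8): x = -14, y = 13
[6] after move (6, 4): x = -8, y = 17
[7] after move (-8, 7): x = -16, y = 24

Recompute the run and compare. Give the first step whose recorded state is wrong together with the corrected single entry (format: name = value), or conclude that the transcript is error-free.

no error

step 1: x = -9 + (-9) = -18, y = 9 + (-9) = 0 -> confirmed correct
step 2: x = -18 + (7) = -11, y = 0 + (4) = 4 -> verified
step 3: x = -11 + (5) = -6, y = 4 + (3) = 7 -> same as recorded
step 4: x = -6 + (-4) = -10, y = 7 + (-2) = 5 -> agrees with the transcript
step 5: x = -10 + (-4) = -14, y = 5 + (8) = 13 -> matches
step 6: x = -14 + (6) = -8, y = 13 + (4) = 17 -> checks out
step 7: x = -8 + (-8) = -16, y = 17 + (7) = 24 -> confirmed correct
Nothing is out of place; the run is error-free.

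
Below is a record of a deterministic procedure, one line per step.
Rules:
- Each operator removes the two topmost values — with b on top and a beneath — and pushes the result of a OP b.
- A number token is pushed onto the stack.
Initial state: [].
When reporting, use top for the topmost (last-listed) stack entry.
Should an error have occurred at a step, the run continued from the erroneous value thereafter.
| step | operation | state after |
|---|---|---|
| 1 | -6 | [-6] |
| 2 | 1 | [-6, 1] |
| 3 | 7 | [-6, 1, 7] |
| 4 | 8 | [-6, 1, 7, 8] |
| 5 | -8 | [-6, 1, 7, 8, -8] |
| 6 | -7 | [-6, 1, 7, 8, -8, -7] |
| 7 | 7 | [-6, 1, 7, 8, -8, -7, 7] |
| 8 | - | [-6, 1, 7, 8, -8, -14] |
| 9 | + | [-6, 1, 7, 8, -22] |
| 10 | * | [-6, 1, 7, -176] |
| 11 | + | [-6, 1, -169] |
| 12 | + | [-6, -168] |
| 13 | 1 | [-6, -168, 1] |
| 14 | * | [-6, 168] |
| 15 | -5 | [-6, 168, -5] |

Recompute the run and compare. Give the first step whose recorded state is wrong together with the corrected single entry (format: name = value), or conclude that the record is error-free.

step 14, top = -168

step 1: push -6: top = -6 -> in agreement
step 2: push 1: top = 1 -> consistent with the record
step 3: push 7: top = 7 -> verified
step 4: push 8: top = 8 -> exactly as logged
step 5: push -8: top = -8 -> agrees with the record
step 6: push -7: top = -7 -> in agreement
step 7: push 7: top = 7 -> checks out
step 8: -7 - 7 = -14 -> verified
step 9: -8 + -14 = -22 -> agrees with the record
step 10: 8 * -22 = -176 -> verified
step 11: 7 + -176 = -169 -> agrees with the record
step 12: 1 + -169 = -168 -> verified
step 13: push 1: top = 1 -> agrees with the record
step 14: -168 * 1 = -168 -> the record has a different value
That makes step 14 the first incorrect line — top = -168 is what it should show.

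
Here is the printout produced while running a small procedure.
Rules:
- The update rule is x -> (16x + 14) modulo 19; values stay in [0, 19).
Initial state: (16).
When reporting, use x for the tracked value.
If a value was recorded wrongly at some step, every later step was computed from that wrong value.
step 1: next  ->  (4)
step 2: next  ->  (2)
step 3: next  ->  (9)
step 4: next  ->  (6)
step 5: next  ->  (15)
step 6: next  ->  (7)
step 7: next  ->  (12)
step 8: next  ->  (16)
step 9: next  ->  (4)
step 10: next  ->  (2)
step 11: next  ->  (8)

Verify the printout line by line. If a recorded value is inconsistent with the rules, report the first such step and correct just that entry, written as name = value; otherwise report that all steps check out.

Step 1: x = (16*16 + 14) mod 19 = 4 — checks out.
Step 2: x = (16*4 + 14) mod 19 = 2 — matches.
Step 3: x = (16*2 + 14) mod 19 = 8 — the printout has a different value.
First incorrect step: 3; the correct value is x = 8.

step 3, x = 8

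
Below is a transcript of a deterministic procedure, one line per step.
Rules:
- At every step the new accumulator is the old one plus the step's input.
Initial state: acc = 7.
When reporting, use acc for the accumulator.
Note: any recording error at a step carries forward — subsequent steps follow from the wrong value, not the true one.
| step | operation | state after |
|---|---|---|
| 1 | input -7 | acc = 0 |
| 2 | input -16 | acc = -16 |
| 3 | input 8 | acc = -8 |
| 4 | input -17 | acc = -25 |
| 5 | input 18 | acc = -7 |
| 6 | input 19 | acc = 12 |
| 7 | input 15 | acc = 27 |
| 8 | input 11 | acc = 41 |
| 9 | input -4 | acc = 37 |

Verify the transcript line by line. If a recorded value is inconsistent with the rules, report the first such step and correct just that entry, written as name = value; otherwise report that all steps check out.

Step 1: acc = 7 + -7 = 0 — consistent with the transcript.
Step 2: acc = 0 + -16 = -16 — exactly as logged.
Step 3: acc = -16 + 8 = -8 — no discrepancy.
Step 4: acc = -8 + -17 = -25 — confirmed correct.
Step 5: acc = -25 + 18 = -7 — in agreement.
Step 6: acc = -7 + 19 = 12 — confirmed correct.
Step 7: acc = 12 + 15 = 27 — in agreement.
Step 8: acc = 27 + 11 = 38 — a discrepancy with the transcript.
That makes step 8 the first incorrect line — acc = 38 is what it should show.

step 8, acc = 38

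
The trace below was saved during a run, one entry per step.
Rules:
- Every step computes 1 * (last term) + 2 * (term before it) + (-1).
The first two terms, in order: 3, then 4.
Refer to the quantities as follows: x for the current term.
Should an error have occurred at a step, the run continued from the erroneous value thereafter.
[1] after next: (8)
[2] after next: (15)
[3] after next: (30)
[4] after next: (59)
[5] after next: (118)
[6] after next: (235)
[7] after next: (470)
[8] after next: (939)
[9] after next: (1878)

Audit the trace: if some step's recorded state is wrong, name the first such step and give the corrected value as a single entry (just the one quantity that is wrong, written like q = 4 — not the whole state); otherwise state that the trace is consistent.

1. x = 1*(4) + (2)*(3) + (-1) = 9 (the trace has a different value)
First incorrect step: 1; the correct value is x = 9.

step 1, x = 9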